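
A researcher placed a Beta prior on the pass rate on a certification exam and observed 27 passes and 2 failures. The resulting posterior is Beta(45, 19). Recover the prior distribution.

A Beta(a, b) prior with s successes and f failures in binomial data gives a Beta(a+s, b+f) posterior.
Subtract the data counts: 45−27=18, 19−2=17.

Beta(18, 17)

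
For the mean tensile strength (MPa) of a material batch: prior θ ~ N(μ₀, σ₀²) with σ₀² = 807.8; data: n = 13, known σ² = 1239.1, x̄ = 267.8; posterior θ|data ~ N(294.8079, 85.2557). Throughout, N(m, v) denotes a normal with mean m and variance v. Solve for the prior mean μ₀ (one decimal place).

μ₀ = 523.7

The posterior mean is a precision-weighted average: μ_n = (τ₀μ₀ + τ_data·x̄)/(τ₀+τ_data), with τ₀=1/σ₀² and τ_data=n/σ².
Here τ₀ = 1/807.8 = 0.001238 and τ_data = 13/1239.1 = 0.010491, so τ_n = 0.011729.
Rearranging for μ₀: μ₀ = (μ_n·τ_n − τ_data·x̄)/τ₀ = (294.8079·0.011729 − 0.010491·267.8) / 0.001238 = 0.648312/0.001238 ≈ 523.7.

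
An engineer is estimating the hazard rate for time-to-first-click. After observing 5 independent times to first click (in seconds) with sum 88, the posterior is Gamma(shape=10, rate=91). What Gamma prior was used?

For an exponential likelihood with a Gamma(α, β) prior on the rate, n observations with total T give posterior Gamma(α+n, β+T).
So α = 10 − 5 = 5 and β = 91 − 88 = 3.

Gamma(shape=5, rate=3)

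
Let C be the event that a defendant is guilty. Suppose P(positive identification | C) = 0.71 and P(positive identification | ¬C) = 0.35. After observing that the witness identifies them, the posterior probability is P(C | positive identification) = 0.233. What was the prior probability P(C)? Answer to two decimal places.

P(C) = 0.13

In odds form, posterior odds = prior odds × likelihood ratio, so prior odds = posterior odds ÷ LR.
Posterior odds = 0.233/(1−0.233) = 0.3038. LR = 0.71/0.35 = 2.0286.
Prior odds = 0.3038/2.0286 = 0.1498, so P(C) = 0.1498/(1+0.1498) ≈ 0.13.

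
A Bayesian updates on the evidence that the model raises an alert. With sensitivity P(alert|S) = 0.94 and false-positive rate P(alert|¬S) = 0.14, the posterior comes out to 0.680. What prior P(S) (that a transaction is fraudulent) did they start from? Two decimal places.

In odds form, posterior odds = prior odds × likelihood ratio, so prior odds = posterior odds ÷ LR.
Posterior odds = 0.680/(1−0.680) = 2.1250. LR = 0.94/0.14 = 6.7143.
Prior odds = 2.1250/6.7143 = 0.3165, so P(S) = 0.3165/(1+0.3165) ≈ 0.24.

P(S) = 0.24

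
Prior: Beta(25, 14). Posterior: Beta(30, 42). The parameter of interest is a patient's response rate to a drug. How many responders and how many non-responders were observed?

Under Beta–binomial conjugacy the posterior parameters are (a+s, b+f).
So s = 30 − 25 = 5 and f = 42 − 14 = 28.

5 responders and 28 non-responders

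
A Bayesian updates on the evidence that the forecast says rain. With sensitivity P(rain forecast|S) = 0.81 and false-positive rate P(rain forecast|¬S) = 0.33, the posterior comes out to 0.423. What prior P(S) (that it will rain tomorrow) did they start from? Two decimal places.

P(S) = 0.23

In odds form, posterior odds = prior odds × likelihood ratio, so prior odds = posterior odds ÷ LR.
Posterior odds = 0.423/(1−0.423) = 0.7331. LR = 0.81/0.33 = 2.4545.
Prior odds = 0.7331/2.4545 = 0.2987, so P(S) = 0.2987/(1+0.2987) ≈ 0.23.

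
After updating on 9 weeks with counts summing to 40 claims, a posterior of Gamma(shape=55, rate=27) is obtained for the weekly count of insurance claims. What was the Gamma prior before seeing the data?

A Gamma(α, β) prior (rate parametrization) on a Poisson rate with n observations summing to S gives posterior Gamma(α+S, β+n).
So α = 55 − 40 = 15 and β = 27 − 9 = 18.

Gamma(shape=15, rate=18)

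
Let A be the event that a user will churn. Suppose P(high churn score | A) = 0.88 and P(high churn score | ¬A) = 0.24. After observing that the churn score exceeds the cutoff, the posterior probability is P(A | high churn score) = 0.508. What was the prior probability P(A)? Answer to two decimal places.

P(A) = 0.22

Bayes' rule in odds form gives O(A|E) = O(A)·[P(E|A)/P(E|¬A)], hence O(A) = O(A|E)/LR.
Posterior odds = 0.508/(1−0.508) = 1.0325. LR = 0.88/0.24 = 3.6667.
Prior odds = 1.0325/3.6667 = 0.2816, so P(A) = 0.2816/(1+0.2816) ≈ 0.22.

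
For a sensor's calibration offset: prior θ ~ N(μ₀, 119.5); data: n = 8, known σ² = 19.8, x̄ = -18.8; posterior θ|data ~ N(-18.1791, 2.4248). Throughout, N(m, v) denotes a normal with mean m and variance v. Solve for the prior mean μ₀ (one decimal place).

μ₀ = 11.8

The posterior mean is a precision-weighted average: μ_n = (τ₀μ₀ + τ_data·x̄)/(τ₀+τ_data), with τ₀=1/σ₀² and τ_data=n/σ².
Here τ₀ = 1/119.5 = 0.008368 and τ_data = 8/19.8 = 0.404040, so τ_n = 0.412408.
Rearranging for μ₀: μ₀ = (μ_n·τ_n − τ_data·x̄)/τ₀ = (-18.1791·0.412408 − 0.404040·-18.8) / 0.008368 = 0.098746/0.008368 ≈ 11.8.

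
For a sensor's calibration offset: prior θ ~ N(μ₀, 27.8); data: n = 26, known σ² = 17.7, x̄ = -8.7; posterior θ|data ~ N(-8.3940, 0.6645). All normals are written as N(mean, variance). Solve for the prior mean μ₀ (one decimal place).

μ₀ = 4.1

With known observation variance, the Normal–Normal posterior has precision τ_n = τ₀ + n/σ² and mean μ_n = (τ₀μ₀ + (n/σ²)x̄)/τ_n.
Here τ₀ = 1/27.8 = 0.035971 and τ_data = 26/17.7 = 1.468927, so τ_n = 1.504898.
Rearranging for μ₀: μ₀ = (μ_n·τ_n − τ_data·x̄)/τ₀ = (-8.3940·1.504898 − 1.468927·-8.7) / 0.035971 = 0.147551/0.035971 ≈ 4.1.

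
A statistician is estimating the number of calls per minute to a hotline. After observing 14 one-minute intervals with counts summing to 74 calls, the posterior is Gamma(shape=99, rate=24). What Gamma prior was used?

Gamma–Poisson conjugacy: posterior shape = α + Σxᵢ, posterior rate = β + n.
So α = 99 − 74 = 25 and β = 24 − 14 = 10.

Gamma(shape=25, rate=10)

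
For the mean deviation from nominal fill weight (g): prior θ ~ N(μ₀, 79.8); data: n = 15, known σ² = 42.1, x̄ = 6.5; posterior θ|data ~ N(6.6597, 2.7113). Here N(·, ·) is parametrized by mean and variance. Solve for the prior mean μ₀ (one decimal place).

The posterior mean is a precision-weighted average: μ_n = (τ₀μ₀ + τ_data·x̄)/(τ₀+τ_data), with τ₀=1/σ₀² and τ_data=n/σ².
Here τ₀ = 1/79.8 = 0.012531 and τ_data = 15/42.1 = 0.356295, so τ_n = 0.368826.
Rearranging for μ₀: μ₀ = (μ_n·τ_n − τ_data·x̄)/τ₀ = (6.6597·0.368826 − 0.356295·6.5) / 0.012531 = 0.140353/0.012531 ≈ 11.2.

μ₀ = 11.2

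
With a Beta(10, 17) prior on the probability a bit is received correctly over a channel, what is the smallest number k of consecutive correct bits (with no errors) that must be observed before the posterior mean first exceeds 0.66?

k = 24

After k correct bits and 0 errors the posterior is Beta(10+k, 17), with mean (10+k)/(10+17+k).
Set (10+k)/(27+k) > 0.66 and solve: k > (0.66·27 − 10)/(1 − 0.66) = 23.000.
The smallest integer exceeding 23.000 is 24, and checking k=24: (34)/(51) = 0.6667 > 0.66.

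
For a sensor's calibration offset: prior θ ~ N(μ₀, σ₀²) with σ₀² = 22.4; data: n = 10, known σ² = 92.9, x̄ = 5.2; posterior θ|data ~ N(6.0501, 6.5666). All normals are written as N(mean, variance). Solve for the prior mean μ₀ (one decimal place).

μ₀ = 8.1

With known observation variance, the Normal–Normal posterior has precision τ_n = τ₀ + n/σ² and mean μ_n = (τ₀μ₀ + (n/σ²)x̄)/τ_n.
Here τ₀ = 1/22.4 = 0.044643 and τ_data = 10/92.9 = 0.107643, so τ_n = 0.152286.
Rearranging for μ₀: μ₀ = (μ_n·τ_n − τ_data·x̄)/τ₀ = (6.0501·0.152286 − 0.107643·5.2) / 0.044643 = 0.361602/0.044643 ≈ 8.1.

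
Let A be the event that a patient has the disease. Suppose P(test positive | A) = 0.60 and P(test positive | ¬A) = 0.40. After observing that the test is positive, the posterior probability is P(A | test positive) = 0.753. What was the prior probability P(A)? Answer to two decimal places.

In odds form, posterior odds = prior odds × likelihood ratio, so prior odds = posterior odds ÷ LR.
Posterior odds = 0.753/(1−0.753) = 3.0486. LR = 0.60/0.40 = 1.5000.
Prior odds = 3.0486/1.5000 = 2.0324, so P(A) = 2.0324/(1+2.0324) ≈ 0.67.

P(A) = 0.67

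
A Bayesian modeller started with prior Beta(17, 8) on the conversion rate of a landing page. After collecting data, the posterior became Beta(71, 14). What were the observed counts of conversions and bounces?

Under Beta–binomial conjugacy the posterior parameters are (a+s, b+f).
Match parameters: s=71−17=54, f=14−8=6.

54 conversions and 6 bounces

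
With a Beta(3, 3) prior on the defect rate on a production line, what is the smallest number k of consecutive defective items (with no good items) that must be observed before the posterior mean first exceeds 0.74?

k = 6

After k defective items and 0 good items the posterior is Beta(3+k, 3), with mean (3+k)/(3+3+k).
Set (3+k)/(6+k) > 0.74 and solve: k > (0.74·6 − 3)/(1 − 0.74) = 5.538.
The smallest integer exceeding 5.538 is 6, and checking k=6: (9)/(12) = 0.7500 > 0.74.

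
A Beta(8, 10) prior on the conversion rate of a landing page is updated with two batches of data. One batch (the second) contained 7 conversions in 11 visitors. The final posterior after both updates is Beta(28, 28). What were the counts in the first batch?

Because Beta–binomial updating is additive in the counts, the combined data contributed (α_post−α_prior, β_post−β_prior) successes and failures.
Total across both batches: 28−8=20 conversions, 28−10=18 bounces.
Subtract the second batch: 20−7=13 conversions and 18−4=14 bounces.

13 conversions and 14 bounces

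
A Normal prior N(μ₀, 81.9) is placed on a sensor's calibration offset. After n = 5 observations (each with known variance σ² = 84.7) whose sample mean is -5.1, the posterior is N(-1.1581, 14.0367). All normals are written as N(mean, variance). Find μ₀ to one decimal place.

The posterior mean is a precision-weighted average: μ_n = (τ₀μ₀ + τ_data·x̄)/(τ₀+τ_data), with τ₀=1/σ₀² and τ_data=n/σ².
Here τ₀ = 1/81.9 = 0.012210 and τ_data = 5/84.7 = 0.059032, so τ_n = 0.071242.
Rearranging for μ₀: μ₀ = (μ_n·τ_n − τ_data·x̄)/τ₀ = (-1.1581·0.071242 − 0.059032·-5.1) / 0.012210 = 0.218558/0.012210 ≈ 17.9.

μ₀ = 17.9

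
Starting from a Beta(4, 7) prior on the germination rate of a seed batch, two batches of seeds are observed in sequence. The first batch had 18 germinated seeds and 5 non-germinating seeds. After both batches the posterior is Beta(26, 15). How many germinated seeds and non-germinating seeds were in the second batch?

4 germinated seeds and 3 non-germinating seeds

Sequential conjugate updates are equivalent to a single update on the pooled data, so total successes = posterior α − prior α and total failures = posterior β − prior β.
Total across both batches: 26−4=22 germinated seeds, 15−7=8 non-germinating seeds.
Subtract the first batch: 22−18=4 germinated seeds and 8−5=3 non-germinating seeds.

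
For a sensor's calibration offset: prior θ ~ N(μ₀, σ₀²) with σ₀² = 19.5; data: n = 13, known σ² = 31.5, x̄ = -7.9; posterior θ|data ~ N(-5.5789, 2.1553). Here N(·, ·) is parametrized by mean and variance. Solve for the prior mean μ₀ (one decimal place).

μ₀ = 13.1

The posterior mean is a precision-weighted average: μ_n = (τ₀μ₀ + τ_data·x̄)/(τ₀+τ_data), with τ₀=1/σ₀² and τ_data=n/σ².
Here τ₀ = 1/19.5 = 0.051282 and τ_data = 13/31.5 = 0.412698, so τ_n = 0.463980.
Rearranging for μ₀: μ₀ = (μ_n·τ_n − τ_data·x̄)/τ₀ = (-5.5789·0.463980 − 0.412698·-7.9) / 0.051282 = 0.671816/0.051282 ≈ 13.1.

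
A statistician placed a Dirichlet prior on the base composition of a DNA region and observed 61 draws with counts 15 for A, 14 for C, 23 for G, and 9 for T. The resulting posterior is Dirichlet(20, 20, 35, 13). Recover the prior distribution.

For a Dirichlet(α) prior with multinomial counts c, the posterior is Dirichlet(α + c) componentwise.
Subtract each count from the matching posterior parameter: 20−15=5, 20−14=6, 35−23=12, 13−9=4.

Dirichlet(5, 6, 12, 4)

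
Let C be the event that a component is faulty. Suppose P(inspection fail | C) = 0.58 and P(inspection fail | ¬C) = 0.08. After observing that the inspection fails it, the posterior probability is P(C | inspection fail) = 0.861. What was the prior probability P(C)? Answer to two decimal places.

P(C) = 0.46

Bayes' rule in odds form gives O(C|E) = O(C)·[P(E|C)/P(E|¬C)], hence O(C) = O(C|E)/LR.
Posterior odds = 0.861/(1−0.861) = 6.1942. LR = 0.58/0.08 = 7.2500.
Prior odds = 6.1942/7.2500 = 0.8544, so P(C) = 0.8544/(1+0.8544) ≈ 0.46.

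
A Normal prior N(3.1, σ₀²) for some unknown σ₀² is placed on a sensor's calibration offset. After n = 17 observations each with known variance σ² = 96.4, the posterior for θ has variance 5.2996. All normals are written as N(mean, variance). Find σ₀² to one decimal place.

Posterior precision equals prior precision plus data precision: 1/σ_n² = 1/σ₀² + n/σ².
So 1/σ₀² = 1/5.2996 − 17/96.4 = 0.188693 − 0.176349 = 0.012344.
Hence σ₀² = 1/0.012344 ≈ 81.0.

σ₀² = 81.0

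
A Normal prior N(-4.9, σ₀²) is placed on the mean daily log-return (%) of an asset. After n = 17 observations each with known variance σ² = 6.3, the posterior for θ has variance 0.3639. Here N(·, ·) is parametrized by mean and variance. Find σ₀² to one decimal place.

σ₀² = 20.2

Posterior precision equals prior precision plus data precision: 1/σ_n² = 1/σ₀² + n/σ².
So 1/σ₀² = 1/0.3639 − 17/6.3 = 2.748008 − 2.698413 = 0.049595.
Hence σ₀² = 1/0.049595 ≈ 20.2.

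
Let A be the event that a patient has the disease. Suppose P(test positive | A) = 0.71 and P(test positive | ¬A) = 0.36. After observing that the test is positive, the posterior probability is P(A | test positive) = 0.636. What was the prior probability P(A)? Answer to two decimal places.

In odds form, posterior odds = prior odds × likelihood ratio, so prior odds = posterior odds ÷ LR.
Posterior odds = 0.636/(1−0.636) = 1.7473. LR = 0.71/0.36 = 1.9722.
Prior odds = 1.7473/1.9722 = 0.8860, so P(A) = 0.8860/(1+0.8860) ≈ 0.47.

P(A) = 0.47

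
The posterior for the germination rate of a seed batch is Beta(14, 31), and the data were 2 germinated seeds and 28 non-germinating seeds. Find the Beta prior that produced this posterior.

Beta(12, 3)

Beta is conjugate to the binomial likelihood: posterior = Beta(a+s, b+f).
So a = 14 − 2 = 12 and b = 31 − 28 = 3.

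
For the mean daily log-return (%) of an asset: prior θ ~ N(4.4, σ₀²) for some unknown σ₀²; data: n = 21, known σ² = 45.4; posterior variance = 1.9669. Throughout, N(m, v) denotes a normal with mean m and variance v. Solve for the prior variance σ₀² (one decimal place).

Posterior precision equals prior precision plus data precision: 1/σ_n² = 1/σ₀² + n/σ².
So 1/σ₀² = 1/1.9669 − 21/45.4 = 0.508414 − 0.462555 = 0.045859.
Hence σ₀² = 1/0.045859 ≈ 21.8.

σ₀² = 21.8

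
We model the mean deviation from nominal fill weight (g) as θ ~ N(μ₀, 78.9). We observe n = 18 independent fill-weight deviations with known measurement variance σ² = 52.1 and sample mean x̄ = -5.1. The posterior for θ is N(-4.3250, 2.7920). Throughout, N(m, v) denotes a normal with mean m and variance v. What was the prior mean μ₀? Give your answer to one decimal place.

With known observation variance, the Normal–Normal posterior has precision τ_n = τ₀ + n/σ² and mean μ_n = (τ₀μ₀ + (n/σ²)x̄)/τ_n.
Here τ₀ = 1/78.9 = 0.012674 and τ_data = 18/52.1 = 0.345489, so τ_n = 0.358163.
Rearranging for μ₀: μ₀ = (μ_n·τ_n − τ_data·x̄)/τ₀ = (-4.3250·0.358163 − 0.345489·-5.1) / 0.012674 = 0.212939/0.012674 ≈ 16.8.

μ₀ = 16.8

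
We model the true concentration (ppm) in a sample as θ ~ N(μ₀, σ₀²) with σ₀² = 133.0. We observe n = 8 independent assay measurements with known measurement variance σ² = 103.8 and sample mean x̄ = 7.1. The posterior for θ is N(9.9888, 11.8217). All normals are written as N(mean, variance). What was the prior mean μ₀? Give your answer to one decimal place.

μ₀ = 39.6

With known observation variance, the Normal–Normal posterior has precision τ_n = τ₀ + n/σ² and mean μ_n = (τ₀μ₀ + (n/σ²)x̄)/τ_n.
Here τ₀ = 1/133.0 = 0.007519 and τ_data = 8/103.8 = 0.077071, so τ_n = 0.084590.
Rearranging for μ₀: μ₀ = (μ_n·τ_n − τ_data·x̄)/τ₀ = (9.9888·0.084590 − 0.077071·7.1) / 0.007519 = 0.297748/0.007519 ≈ 39.6.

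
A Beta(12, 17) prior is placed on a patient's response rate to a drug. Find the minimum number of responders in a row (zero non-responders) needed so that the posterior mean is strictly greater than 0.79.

After k responders and 0 non-responders the posterior is Beta(12+k, 17), with mean (12+k)/(12+17+k).
Set (12+k)/(29+k) > 0.79 and solve: k > (0.79·29 − 12)/(1 − 0.79) = 51.952.
The smallest integer exceeding 51.952 is 52, and checking k=52: (64)/(81) = 0.7901 > 0.79.

k = 52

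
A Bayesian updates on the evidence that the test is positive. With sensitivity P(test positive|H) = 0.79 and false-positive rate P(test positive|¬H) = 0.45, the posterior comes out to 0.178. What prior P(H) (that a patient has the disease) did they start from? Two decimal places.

P(H) = 0.11

Bayes' rule in odds form gives O(H|E) = O(H)·[P(E|H)/P(E|¬H)], hence O(H) = O(H|E)/LR.
Posterior odds = 0.178/(1−0.178) = 0.2165. LR = 0.79/0.45 = 1.7556.
Prior odds = 0.2165/1.7556 = 0.1233, so P(H) = 0.1233/(1+0.1233) ≈ 0.11.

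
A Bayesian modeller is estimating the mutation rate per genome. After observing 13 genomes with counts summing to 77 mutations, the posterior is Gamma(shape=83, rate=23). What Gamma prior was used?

Gamma(shape=6, rate=10)

A Gamma(α, β) prior (rate parametrization) on a Poisson rate with n observations summing to S gives posterior Gamma(α+S, β+n).
So α = 83 − 77 = 6 and β = 23 − 13 = 10.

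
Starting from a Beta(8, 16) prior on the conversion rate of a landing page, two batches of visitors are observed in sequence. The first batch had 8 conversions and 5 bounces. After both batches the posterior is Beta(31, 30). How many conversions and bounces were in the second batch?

Sequential conjugate updates are equivalent to a single update on the pooled data, so total successes = posterior α − prior α and total failures = posterior β − prior β.
Total across both batches: 31−8=23 conversions, 30−16=14 bounces.
Subtract the first batch: 23−8=15 conversions and 14−5=9 bounces.

15 conversions and 9 bounces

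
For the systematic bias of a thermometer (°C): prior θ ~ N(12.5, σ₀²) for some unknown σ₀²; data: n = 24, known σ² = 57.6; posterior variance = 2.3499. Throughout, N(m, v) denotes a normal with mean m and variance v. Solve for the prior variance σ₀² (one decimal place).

Posterior precision equals prior precision plus data precision: 1/σ_n² = 1/σ₀² + n/σ².
So 1/σ₀² = 1/2.3499 − 24/57.6 = 0.425550 − 0.416667 = 0.008883.
Hence σ₀² = 1/0.008883 ≈ 112.6.

σ₀² = 112.6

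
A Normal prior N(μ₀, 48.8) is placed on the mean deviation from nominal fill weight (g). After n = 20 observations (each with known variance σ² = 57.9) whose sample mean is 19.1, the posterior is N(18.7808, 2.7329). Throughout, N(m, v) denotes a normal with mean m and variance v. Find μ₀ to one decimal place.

The posterior mean is a precision-weighted average: μ_n = (τ₀μ₀ + τ_data·x̄)/(τ₀+τ_data), with τ₀=1/σ₀² and τ_data=n/σ².
Here τ₀ = 1/48.8 = 0.020492 and τ_data = 20/57.9 = 0.345423, so τ_n = 0.365915.
Rearranging for μ₀: μ₀ = (μ_n·τ_n − τ_data·x̄)/τ₀ = (18.7808·0.365915 − 0.345423·19.1) / 0.020492 = 0.274597/0.020492 ≈ 13.4.

μ₀ = 13.4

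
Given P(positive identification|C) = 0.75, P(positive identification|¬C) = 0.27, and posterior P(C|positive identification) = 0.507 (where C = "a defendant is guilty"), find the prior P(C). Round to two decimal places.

P(C) = 0.27

Bayes' rule in odds form gives O(C|E) = O(C)·[P(E|C)/P(E|¬C)], hence O(C) = O(C|E)/LR.
Posterior odds = 0.507/(1−0.507) = 1.0284. LR = 0.75/0.27 = 2.7778.
Prior odds = 1.0284/2.7778 = 0.3702, so P(C) = 0.3702/(1+0.3702) ≈ 0.27.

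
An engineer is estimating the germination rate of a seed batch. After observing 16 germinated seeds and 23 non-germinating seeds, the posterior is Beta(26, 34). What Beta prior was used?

Beta is conjugate to the binomial likelihood: posterior = Beta(a+s, b+f).
So a = 26 − 16 = 10 and b = 34 − 23 = 11.

Beta(10, 11)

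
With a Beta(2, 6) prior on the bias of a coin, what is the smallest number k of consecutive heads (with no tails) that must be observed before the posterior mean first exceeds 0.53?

After k heads and 0 tails the posterior is Beta(2+k, 6), with mean (2+k)/(2+6+k).
Set (2+k)/(8+k) > 0.53 and solve: k > (0.53·8 − 2)/(1 − 0.53) = 4.766.
The smallest integer exceeding 4.766 is 5.

k = 5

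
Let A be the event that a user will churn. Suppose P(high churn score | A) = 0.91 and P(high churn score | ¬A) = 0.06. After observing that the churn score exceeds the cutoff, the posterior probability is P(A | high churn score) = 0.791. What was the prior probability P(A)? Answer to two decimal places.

In odds form, posterior odds = prior odds × likelihood ratio, so prior odds = posterior odds ÷ LR.
Posterior odds = 0.791/(1−0.791) = 3.7847. LR = 0.91/0.06 = 15.1667.
Prior odds = 3.7847/15.1667 = 0.2495, so P(A) = 0.2495/(1+0.2495) ≈ 0.20.

P(A) = 0.20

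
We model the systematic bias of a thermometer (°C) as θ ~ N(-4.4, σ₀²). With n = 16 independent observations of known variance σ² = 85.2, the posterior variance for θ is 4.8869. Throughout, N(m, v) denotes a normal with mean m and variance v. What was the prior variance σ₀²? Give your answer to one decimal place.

σ₀² = 59.4

For the Normal–Normal model with known σ², precisions add: τ_n = τ₀ + n/σ².
So 1/σ₀² = 1/4.8869 − 16/85.2 = 0.204629 − 0.187793 = 0.016836.
Hence σ₀² = 1/0.016836 ≈ 59.4.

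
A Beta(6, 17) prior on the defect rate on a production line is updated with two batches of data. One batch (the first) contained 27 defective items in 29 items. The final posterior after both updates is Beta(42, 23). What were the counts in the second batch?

Sequential conjugate updates are equivalent to a single update on the pooled data, so total successes = posterior α − prior α and total failures = posterior β − prior β.
Total across both batches: 42−6=36 defective items, 23−17=6 good items.
Subtract the first batch: 36−27=9 defective items and 6−2=4 good items.

9 defective items and 4 good items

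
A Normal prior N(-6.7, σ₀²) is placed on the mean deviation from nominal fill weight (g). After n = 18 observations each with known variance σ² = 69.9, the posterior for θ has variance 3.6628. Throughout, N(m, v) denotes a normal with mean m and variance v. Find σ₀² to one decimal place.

Posterior precision equals prior precision plus data precision: 1/σ_n² = 1/σ₀² + n/σ².
So 1/σ₀² = 1/3.6628 − 18/69.9 = 0.273015 − 0.257511 = 0.015504.
Hence σ₀² = 1/0.015504 ≈ 64.5.

σ₀² = 64.5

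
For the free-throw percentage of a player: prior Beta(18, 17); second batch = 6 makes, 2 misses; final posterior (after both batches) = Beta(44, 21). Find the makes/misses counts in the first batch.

20 makes and 2 misses

Sequential conjugate updates are equivalent to a single update on the pooled data, so total successes = posterior α − prior α and total failures = posterior β − prior β.
Total across both batches: 44−18=26 makes, 21−17=4 misses.
Subtract the second batch: 26−6=20 makes and 4−2=2 misses.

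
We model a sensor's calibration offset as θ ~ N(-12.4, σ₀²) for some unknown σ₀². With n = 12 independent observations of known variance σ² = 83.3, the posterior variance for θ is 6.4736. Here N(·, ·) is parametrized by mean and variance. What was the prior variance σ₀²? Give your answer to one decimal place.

σ₀² = 96.0

Posterior precision equals prior precision plus data precision: 1/σ_n² = 1/σ₀² + n/σ².
So 1/σ₀² = 1/6.4736 − 12/83.3 = 0.154474 − 0.144058 = 0.010416.
Hence σ₀² = 1/0.010416 ≈ 96.0.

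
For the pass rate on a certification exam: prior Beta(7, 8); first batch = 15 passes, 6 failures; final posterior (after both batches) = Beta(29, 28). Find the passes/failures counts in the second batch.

Because Beta–binomial updating is additive in the counts, the combined data contributed (α_post−α_prior, β_post−β_prior) successes and failures.
Total across both batches: 29−7=22 passes, 28−8=20 failures.
Subtract the first batch: 22−15=7 passes and 20−6=14 failures.

7 passes and 14 failures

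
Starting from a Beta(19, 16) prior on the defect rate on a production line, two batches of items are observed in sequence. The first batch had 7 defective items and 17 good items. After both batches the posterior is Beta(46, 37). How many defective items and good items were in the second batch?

Sequential conjugate updates are equivalent to a single update on the pooled data, so total successes = posterior α − prior α and total failures = posterior β − prior β.
Total across both batches: 46−19=27 defective items, 37−16=21 good items.
Subtract the first batch: 27−7=20 defective items and 21−17=4 good items.

20 defective items and 4 good items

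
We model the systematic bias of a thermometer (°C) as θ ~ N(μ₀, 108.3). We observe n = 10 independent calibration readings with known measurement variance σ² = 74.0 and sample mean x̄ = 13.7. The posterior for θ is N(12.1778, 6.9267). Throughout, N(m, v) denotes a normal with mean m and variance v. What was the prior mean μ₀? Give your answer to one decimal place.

With known observation variance, the Normal–Normal posterior has precision τ_n = τ₀ + n/σ² and mean μ_n = (τ₀μ₀ + (n/σ²)x̄)/τ_n.
Here τ₀ = 1/108.3 = 0.009234 and τ_data = 10/74.0 = 0.135135, so τ_n = 0.144369.
Rearranging for μ₀: μ₀ = (μ_n·τ_n − τ_data·x̄)/τ₀ = (12.1778·0.144369 − 0.135135·13.7) / 0.009234 = -0.093253/0.009234 ≈ -10.1.

μ₀ = -10.1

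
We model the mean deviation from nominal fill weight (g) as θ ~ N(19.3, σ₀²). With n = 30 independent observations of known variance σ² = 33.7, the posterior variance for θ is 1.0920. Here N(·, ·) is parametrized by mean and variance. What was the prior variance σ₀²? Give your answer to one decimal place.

σ₀² = 39.1

Posterior precision equals prior precision plus data precision: 1/σ_n² = 1/σ₀² + n/σ².
So 1/σ₀² = 1/1.0920 − 30/33.7 = 0.915751 − 0.890208 = 0.025543.
Hence σ₀² = 1/0.025543 ≈ 39.1.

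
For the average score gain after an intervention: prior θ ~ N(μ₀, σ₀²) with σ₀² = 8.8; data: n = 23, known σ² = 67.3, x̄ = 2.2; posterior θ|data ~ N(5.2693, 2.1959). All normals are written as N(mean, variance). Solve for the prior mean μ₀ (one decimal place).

μ₀ = 14.5

With known observation variance, the Normal–Normal posterior has precision τ_n = τ₀ + n/σ² and mean μ_n = (τ₀μ₀ + (n/σ²)x̄)/τ_n.
Here τ₀ = 1/8.8 = 0.113636 and τ_data = 23/67.3 = 0.341753, so τ_n = 0.455389.
Rearranging for μ₀: μ₀ = (μ_n·τ_n − τ_data·x̄)/τ₀ = (5.2693·0.455389 − 0.341753·2.2) / 0.113636 = 1.647725/0.113636 ≈ 14.5.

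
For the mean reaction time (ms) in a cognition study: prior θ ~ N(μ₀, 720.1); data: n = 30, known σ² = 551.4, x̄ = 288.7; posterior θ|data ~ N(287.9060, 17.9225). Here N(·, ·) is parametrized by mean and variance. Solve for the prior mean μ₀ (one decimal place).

μ₀ = 256.8

With known observation variance, the Normal–Normal posterior has precision τ_n = τ₀ + n/σ² and mean μ_n = (τ₀μ₀ + (n/σ²)x̄)/τ_n.
Here τ₀ = 1/720.1 = 0.001389 and τ_data = 30/551.4 = 0.054407, so τ_n = 0.055796.
Rearranging for μ₀: μ₀ = (μ_n·τ_n − τ_data·x̄)/τ₀ = (287.9060·0.055796 − 0.054407·288.7) / 0.001389 = 0.356702/0.001389 ≈ 256.8.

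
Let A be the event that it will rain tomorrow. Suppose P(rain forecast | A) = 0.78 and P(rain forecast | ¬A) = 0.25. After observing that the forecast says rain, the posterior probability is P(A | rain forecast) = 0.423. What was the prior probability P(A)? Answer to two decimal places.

Bayes' rule in odds form gives O(A|E) = O(A)·[P(E|A)/P(E|¬A)], hence O(A) = O(A|E)/LR.
Posterior odds = 0.423/(1−0.423) = 0.7331. LR = 0.78/0.25 = 3.1200.
Prior odds = 0.7331/3.1200 = 0.2350, so P(A) = 0.2350/(1+0.2350) ≈ 0.19.

P(A) = 0.19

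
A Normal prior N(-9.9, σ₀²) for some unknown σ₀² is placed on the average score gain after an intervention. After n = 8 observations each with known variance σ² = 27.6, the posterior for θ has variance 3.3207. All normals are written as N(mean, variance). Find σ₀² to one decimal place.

Posterior precision equals prior precision plus data precision: 1/σ_n² = 1/σ₀² + n/σ².
So 1/σ₀² = 1/3.3207 − 8/27.6 = 0.301141 − 0.289855 = 0.011286.
Hence σ₀² = 1/0.011286 ≈ 88.6.

σ₀² = 88.6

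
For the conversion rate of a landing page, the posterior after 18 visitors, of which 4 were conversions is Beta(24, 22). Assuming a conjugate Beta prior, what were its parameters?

Beta(20, 8)

Beta is conjugate to the binomial likelihood: posterior = Beta(a+s, b+f).
So a = 24 − 4 = 20 and b = 22 − 14 = 8.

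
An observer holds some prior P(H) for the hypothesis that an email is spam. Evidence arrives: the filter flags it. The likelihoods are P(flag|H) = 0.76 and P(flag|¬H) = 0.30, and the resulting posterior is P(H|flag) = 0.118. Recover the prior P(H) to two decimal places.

Bayes' rule in odds form gives O(H|E) = O(H)·[P(E|H)/P(E|¬H)], hence O(H) = O(H|E)/LR.
Posterior odds = 0.118/(1−0.118) = 0.1338. LR = 0.76/0.30 = 2.5333.
Prior odds = 0.1338/2.5333 = 0.0528, so P(H) = 0.0528/(1+0.0528) ≈ 0.05.

P(H) = 0.05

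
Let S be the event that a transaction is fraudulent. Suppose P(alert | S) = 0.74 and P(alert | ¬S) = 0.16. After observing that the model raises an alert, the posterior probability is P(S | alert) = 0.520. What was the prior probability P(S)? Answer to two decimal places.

In odds form, posterior odds = prior odds × likelihood ratio, so prior odds = posterior odds ÷ LR.
Posterior odds = 0.520/(1−0.520) = 1.0833. LR = 0.74/0.16 = 4.6250.
Prior odds = 1.0833/4.6250 = 0.2342, so P(S) = 0.2342/(1+0.2342) ≈ 0.19.

P(S) = 0.19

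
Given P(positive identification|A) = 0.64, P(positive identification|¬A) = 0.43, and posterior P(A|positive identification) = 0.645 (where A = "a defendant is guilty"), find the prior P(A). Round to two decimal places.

P(A) = 0.55

Bayes' rule in odds form gives O(A|E) = O(A)·[P(E|A)/P(E|¬A)], hence O(A) = O(A|E)/LR.
Posterior odds = 0.645/(1−0.645) = 1.8169. LR = 0.64/0.43 = 1.4884.
Prior odds = 1.8169/1.4884 = 1.2207, so P(A) = 1.2207/(1+1.2207) ≈ 0.55.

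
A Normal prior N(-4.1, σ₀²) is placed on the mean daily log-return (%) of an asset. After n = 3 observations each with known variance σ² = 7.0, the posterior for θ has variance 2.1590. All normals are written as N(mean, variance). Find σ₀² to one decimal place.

For the Normal–Normal model with known σ², precisions add: τ_n = τ₀ + n/σ².
So 1/σ₀² = 1/2.1590 − 3/7.0 = 0.463177 − 0.428571 = 0.034606.
Hence σ₀² = 1/0.034606 ≈ 28.9.

σ₀² = 28.9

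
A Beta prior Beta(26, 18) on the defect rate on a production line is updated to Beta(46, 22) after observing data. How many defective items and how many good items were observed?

Beta is conjugate to the binomial likelihood: posterior = Beta(a+s, b+f).
So s = 46 − 26 = 20 and f = 22 − 18 = 4.

20 defective items and 4 good items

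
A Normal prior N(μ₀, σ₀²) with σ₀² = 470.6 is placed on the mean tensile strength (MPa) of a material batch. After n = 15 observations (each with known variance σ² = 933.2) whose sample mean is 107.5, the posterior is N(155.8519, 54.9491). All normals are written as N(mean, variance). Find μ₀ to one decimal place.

μ₀ = 521.6

The posterior mean is a precision-weighted average: μ_n = (τ₀μ₀ + τ_data·x̄)/(τ₀+τ_data), with τ₀=1/σ₀² and τ_data=n/σ².
Here τ₀ = 1/470.6 = 0.002125 and τ_data = 15/933.2 = 0.016074, so τ_n = 0.018199.
Rearranging for μ₀: μ₀ = (μ_n·τ_n − τ_data·x̄)/τ₀ = (155.8519·0.018199 − 0.016074·107.5) / 0.002125 = 1.108394/0.002125 ≈ 521.6.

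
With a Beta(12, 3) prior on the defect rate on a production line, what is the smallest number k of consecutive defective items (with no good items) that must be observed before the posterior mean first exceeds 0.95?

k = 46

After k defective items and 0 good items the posterior is Beta(12+k, 3), with mean (12+k)/(12+3+k).
Set (12+k)/(15+k) > 0.95 and solve: k > (0.95·15 − 12)/(1 − 0.95) = 45.000.
The smallest integer exceeding 45.000 is 46.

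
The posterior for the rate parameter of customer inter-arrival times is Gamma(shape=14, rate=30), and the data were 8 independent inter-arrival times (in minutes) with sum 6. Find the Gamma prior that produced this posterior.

Gamma(shape=6, rate=24)

Gamma–exponential conjugacy: posterior shape = α + n, posterior rate = β + Σtᵢ.
So α = 14 − 8 = 6 and β = 30 − 6 = 24.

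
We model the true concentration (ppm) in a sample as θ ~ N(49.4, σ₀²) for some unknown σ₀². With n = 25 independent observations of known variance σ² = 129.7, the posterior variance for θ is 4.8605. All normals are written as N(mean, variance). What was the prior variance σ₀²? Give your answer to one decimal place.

For the Normal–Normal model with known σ², precisions add: τ_n = τ₀ + n/σ².
So 1/σ₀² = 1/4.8605 − 25/129.7 = 0.205740 − 0.192753 = 0.012987.
Hence σ₀² = 1/0.012987 ≈ 77.0.

σ₀² = 77.0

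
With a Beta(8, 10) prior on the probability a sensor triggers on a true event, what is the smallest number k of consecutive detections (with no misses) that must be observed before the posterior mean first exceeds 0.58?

k = 6

After k detections and 0 misses the posterior is Beta(8+k, 10), with mean (8+k)/(8+10+k).
Set (8+k)/(18+k) > 0.58 and solve: k > (0.58·18 − 8)/(1 − 0.58) = 5.810.
The smallest integer exceeding 5.810 is 6, and checking k=6: (14)/(24) = 0.5833 > 0.58.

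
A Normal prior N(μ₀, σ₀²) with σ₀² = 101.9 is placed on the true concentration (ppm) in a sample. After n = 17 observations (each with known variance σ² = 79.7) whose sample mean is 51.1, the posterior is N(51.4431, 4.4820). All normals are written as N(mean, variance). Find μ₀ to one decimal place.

The posterior mean is a precision-weighted average: μ_n = (τ₀μ₀ + τ_data·x̄)/(τ₀+τ_data), with τ₀=1/σ₀² and τ_data=n/σ².
Here τ₀ = 1/101.9 = 0.009814 and τ_data = 17/79.7 = 0.213300, so τ_n = 0.223114.
Rearranging for μ₀: μ₀ = (μ_n·τ_n − τ_data·x̄)/τ₀ = (51.4431·0.223114 − 0.213300·51.1) / 0.009814 = 0.578046/0.009814 ≈ 58.9.

μ₀ = 58.9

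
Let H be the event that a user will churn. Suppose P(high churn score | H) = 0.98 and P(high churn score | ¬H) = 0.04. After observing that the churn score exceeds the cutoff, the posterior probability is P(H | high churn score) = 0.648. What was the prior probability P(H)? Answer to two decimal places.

In odds form, posterior odds = prior odds × likelihood ratio, so prior odds = posterior odds ÷ LR.
Posterior odds = 0.648/(1−0.648) = 1.8409. LR = 0.98/0.04 = 24.5000.
Prior odds = 1.8409/24.5000 = 0.0751, so P(H) = 0.0751/(1+0.0751) ≈ 0.07.

P(H) = 0.07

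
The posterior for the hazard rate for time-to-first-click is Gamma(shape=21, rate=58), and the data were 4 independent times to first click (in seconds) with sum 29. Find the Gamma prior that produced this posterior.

Gamma(shape=17, rate=29)

For an exponential likelihood with a Gamma(α, β) prior on the rate, n observations with total T give posterior Gamma(α+n, β+T).
So α = 21 − 4 = 17 and β = 58 − 29 = 29.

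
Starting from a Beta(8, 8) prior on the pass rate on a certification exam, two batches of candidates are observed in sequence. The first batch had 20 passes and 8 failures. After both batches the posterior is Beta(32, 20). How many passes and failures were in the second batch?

Sequential conjugate updates are equivalent to a single update on the pooled data, so total successes = posterior α − prior α and total failures = posterior β − prior β.
Total across both batches: 32−8=24 passes, 20−8=12 failures.
Subtract the first batch: 24−20=4 passes and 12−8=4 failures.

4 passes and 4 failures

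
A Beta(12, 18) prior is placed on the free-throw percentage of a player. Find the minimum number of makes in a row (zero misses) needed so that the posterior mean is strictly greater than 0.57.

After k makes and 0 misses the posterior is Beta(12+k, 18), with mean (12+k)/(12+18+k).
Set (12+k)/(30+k) > 0.57 and solve: k > (0.57·30 − 12)/(1 − 0.57) = 11.860.
The smallest integer exceeding 11.860 is 12.

k = 12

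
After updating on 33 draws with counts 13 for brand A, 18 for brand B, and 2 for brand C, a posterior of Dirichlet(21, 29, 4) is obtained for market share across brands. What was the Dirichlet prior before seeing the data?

Dirichlet(8, 11, 2)

For a Dirichlet(α) prior with multinomial counts c, the posterior is Dirichlet(α + c) componentwise.
Subtract each count from the matching posterior parameter: 21−13=8, 29−18=11, 4−2=2.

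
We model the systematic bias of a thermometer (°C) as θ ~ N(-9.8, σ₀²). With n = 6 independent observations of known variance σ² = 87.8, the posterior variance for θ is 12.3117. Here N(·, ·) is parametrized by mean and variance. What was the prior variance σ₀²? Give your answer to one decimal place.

σ₀² = 77.6

For the Normal–Normal model with known σ², precisions add: τ_n = τ₀ + n/σ².
So 1/σ₀² = 1/12.3117 − 6/87.8 = 0.081224 − 0.068337 = 0.012887.
Hence σ₀² = 1/0.012887 ≈ 77.6.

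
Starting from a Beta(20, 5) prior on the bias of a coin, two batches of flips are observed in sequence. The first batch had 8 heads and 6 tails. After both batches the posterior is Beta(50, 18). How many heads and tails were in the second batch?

22 heads and 7 tails

Sequential conjugate updates are equivalent to a single update on the pooled data, so total successes = posterior α − prior α and total failures = posterior β − prior β.
Total across both batches: 50−20=30 heads, 18−5=13 tails.
Subtract the first batch: 30−8=22 heads and 13−6=7 tails.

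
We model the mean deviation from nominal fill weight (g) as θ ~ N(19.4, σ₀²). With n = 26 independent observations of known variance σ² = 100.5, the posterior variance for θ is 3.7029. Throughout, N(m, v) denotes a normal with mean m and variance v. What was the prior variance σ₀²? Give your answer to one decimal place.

Posterior precision equals prior precision plus data precision: 1/σ_n² = 1/σ₀² + n/σ².
So 1/σ₀² = 1/3.7029 − 26/100.5 = 0.270059 − 0.258706 = 0.011353.
Hence σ₀² = 1/0.011353 ≈ 88.1.

σ₀² = 88.1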